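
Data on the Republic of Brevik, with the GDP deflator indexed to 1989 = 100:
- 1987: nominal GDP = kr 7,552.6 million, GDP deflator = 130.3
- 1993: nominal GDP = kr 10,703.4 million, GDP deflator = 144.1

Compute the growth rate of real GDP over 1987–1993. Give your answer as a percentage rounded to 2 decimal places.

28.15%

Deflate each year: 1987 → 7552.6/1.303 = 5796.32; 1993 → 10703.4/1.441 = 7427.76.
So real GDP changed by 7427.76/5796.32 − 1 = 0.2815, i.e. 28.15%.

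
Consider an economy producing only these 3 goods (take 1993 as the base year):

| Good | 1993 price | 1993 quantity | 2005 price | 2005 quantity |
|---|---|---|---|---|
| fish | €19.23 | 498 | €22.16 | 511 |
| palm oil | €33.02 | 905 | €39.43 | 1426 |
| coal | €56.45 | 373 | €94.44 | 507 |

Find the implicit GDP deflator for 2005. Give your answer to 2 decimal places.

134.96

Nominal GDP 2005 = 22.16·511 + 39.43·1426 + 94.44·507 = 115432.02.
Real GDP 2005 (at 1993 prices) = 19.23·511 + 33.02·1426 + 56.45·507 = 85533.20.
Deflator = Nominal/Real × 100 = 115432.02/85533.20 × 100 = 134.956.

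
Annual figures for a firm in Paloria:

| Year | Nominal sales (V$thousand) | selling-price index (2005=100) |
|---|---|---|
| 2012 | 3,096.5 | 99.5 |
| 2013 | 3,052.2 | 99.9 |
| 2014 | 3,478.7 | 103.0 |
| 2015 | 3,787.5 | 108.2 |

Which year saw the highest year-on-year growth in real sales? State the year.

2014

2013: real = 3052.2/0.999 = 3055.26; growth vs 2012 (3112.06) = -1.83%.
2014: real = 3478.7/1.030 = 3377.38; growth vs 2013 (3055.26) = 10.54%.
2015: real = 3787.5/1.082 = 3500.46; growth vs 2014 (3377.38) = 3.64%.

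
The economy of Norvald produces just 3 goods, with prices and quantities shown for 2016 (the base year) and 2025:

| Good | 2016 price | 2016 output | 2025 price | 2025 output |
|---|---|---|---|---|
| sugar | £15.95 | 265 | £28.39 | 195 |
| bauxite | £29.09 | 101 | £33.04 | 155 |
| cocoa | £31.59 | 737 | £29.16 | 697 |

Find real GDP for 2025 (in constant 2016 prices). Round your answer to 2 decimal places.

£29637.43

Real GDP 2025 = Σ (p_2016 × q_2025) = 15.95·195 + 29.09·155 + 31.59·697 = 29637.43.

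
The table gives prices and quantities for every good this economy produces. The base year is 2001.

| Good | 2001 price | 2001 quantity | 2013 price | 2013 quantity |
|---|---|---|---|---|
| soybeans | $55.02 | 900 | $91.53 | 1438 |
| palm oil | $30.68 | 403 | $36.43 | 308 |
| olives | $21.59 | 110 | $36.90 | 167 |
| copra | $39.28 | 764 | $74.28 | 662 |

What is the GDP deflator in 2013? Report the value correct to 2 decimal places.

167.69

Nominal GDP 2013 = 91.53·1438 + 36.43·308 + 36.90·167 + 74.28·662 = 198176.24.
Real GDP 2013 (at 2001 prices) = 55.02·1438 + 30.68·308 + 21.59·167 + 39.28·662 = 118177.09.
Deflator = Nominal/Real × 100 = 198176.24/118177.09 × 100 = 167.694.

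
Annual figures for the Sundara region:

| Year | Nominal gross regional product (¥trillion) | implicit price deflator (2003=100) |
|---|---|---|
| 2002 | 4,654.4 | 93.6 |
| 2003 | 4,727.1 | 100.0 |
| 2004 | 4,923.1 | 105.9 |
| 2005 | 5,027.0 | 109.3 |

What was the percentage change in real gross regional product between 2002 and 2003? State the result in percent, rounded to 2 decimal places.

-4.94%

Real gross regional product 2002 = 4654.4/0.936 = 4972.65.
Real gross regional product 2003 = 4727.1/1.000 = 4727.10.
Change = 4727.10/4972.65 − 1 = -0.0494.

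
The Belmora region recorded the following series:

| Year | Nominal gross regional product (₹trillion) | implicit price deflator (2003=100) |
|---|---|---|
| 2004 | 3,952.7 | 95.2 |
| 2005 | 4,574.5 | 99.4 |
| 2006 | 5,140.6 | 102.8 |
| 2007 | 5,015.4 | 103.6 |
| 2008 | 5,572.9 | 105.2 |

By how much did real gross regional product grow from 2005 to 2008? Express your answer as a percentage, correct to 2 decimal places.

Real gross regional product 2005 = 4574.5/0.994 = 4602.11.
Real gross regional product 2008 = 5572.9/1.052 = 5297.43.
Change = 5297.43/4602.11 − 1 = 0.1511.

15.11%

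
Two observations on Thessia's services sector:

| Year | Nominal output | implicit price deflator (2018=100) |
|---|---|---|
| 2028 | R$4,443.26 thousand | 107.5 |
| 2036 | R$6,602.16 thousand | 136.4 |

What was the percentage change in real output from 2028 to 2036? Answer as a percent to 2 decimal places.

17.11%

Deflate each year: 2028 → 4443.26/1.075 = 4133.27; 2036 → 6602.16/1.364 = 4840.29.
So real output changed by 4840.29/4133.27 − 1 = 0.1711, i.e. 17.11%.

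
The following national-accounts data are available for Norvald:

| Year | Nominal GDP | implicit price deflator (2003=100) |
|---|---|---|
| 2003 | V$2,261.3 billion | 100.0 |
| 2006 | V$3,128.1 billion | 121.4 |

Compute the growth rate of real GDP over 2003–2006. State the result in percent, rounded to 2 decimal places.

13.95%

Deflate each year: 2003 → 2261.3/1.000 = 2261.30; 2006 → 3128.1/1.214 = 2576.69.
So real GDP changed by 2576.69/2261.30 − 1 = 0.1395, i.e. 13.95%.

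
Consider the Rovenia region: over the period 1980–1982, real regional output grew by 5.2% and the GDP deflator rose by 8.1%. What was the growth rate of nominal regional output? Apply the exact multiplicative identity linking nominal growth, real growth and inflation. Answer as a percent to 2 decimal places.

(1 + g_nom) = (1 + g_real)(1 + π) = 1.0520 × 1.0810 = 1.13721.

13.72%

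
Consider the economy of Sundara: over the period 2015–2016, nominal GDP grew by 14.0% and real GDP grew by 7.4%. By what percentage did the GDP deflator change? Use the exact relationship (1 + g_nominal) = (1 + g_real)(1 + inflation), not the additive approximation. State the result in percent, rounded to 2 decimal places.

6.15%

(1 + g_nom) = (1 + g_real)(1 + π), so π = 1.1400 / 1.0740 − 1 = 0.06145.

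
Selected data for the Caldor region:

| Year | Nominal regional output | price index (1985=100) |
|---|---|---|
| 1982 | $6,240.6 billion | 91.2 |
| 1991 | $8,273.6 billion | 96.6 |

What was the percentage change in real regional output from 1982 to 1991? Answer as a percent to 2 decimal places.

25.17%

Real regional output 1982 = 6240.6 / 0.912 = 6842.76.
Real regional output 1991 = 8273.6 / 0.966 = 8564.80.
Real growth = 8564.80 / 6842.76 − 1 = 0.2517.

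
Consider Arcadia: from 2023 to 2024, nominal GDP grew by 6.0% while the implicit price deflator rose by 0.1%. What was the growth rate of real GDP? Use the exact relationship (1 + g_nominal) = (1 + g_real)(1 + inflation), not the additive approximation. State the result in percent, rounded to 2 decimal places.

(1 + g_nom) = (1 + g_real)(1 + π), so g_real = 1.0600 / 1.0010 − 1 = 0.05894.

5.89%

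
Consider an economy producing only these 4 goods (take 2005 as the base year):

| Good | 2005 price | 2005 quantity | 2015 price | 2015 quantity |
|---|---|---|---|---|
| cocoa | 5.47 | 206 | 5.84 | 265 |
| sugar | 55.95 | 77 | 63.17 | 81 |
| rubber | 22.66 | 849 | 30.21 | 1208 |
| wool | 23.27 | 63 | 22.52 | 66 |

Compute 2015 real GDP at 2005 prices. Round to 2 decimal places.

34890.60

Real GDP 2015 = Σ (p_2005 × q_2015) = 5.47·265 + 55.95·81 + 22.66·1208 + 23.27·66 = 34890.60.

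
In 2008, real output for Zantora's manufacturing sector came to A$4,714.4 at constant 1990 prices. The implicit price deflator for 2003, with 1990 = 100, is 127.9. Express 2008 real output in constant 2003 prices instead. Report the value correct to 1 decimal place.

Real output in 2003 prices = Real output in 1990 prices × (P_2003/P_1990) = 4714.4 × 1.279 = 6029.72.

A$6,029.7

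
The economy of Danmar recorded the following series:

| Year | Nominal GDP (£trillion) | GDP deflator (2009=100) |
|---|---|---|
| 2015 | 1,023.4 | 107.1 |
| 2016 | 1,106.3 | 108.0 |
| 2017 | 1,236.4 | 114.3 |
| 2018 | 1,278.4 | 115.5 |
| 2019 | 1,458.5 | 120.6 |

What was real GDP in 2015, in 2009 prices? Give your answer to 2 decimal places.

£955.56 trillion

Real GDP 2015 = 1023.4 / 1.071 = 955.56.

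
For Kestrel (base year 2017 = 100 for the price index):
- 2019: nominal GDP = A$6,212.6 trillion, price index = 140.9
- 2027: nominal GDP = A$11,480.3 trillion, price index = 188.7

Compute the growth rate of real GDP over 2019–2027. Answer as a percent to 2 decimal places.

37.98%

Deflate each year: 2019 → 6212.6/1.409 = 4409.23; 2027 → 11480.3/1.887 = 6083.89.
So real GDP changed by 6083.89/4409.23 − 1 = 0.3798, i.e. 37.98%.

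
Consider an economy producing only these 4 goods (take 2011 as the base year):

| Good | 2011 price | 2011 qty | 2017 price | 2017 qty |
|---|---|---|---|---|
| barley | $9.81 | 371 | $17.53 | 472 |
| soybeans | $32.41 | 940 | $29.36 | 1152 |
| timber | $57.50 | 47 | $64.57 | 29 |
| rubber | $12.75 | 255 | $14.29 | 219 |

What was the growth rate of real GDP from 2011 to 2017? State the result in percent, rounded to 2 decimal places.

15.90%

Real GDP 2011 = Nominal GDP 2011 = 9.81·371 + 32.41·940 + 57.50·47 + 12.75·255 = 40058.66.
Real GDP 2017 (at 2011 prices) = 9.81·472 + 32.41·1152 + 57.50·29 + 12.75·219 = 46426.39.
Real growth = 46426.39/40058.66 − 1 = 0.1590.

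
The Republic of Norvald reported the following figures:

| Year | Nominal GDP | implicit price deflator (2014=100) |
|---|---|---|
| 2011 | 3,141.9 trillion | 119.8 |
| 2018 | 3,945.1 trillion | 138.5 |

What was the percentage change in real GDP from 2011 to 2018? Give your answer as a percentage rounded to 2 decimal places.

Real GDP 2011 = 3141.9 / 1.198 = 2622.62.
Real GDP 2018 = 3945.1 / 1.385 = 2848.45.
Real growth = 2848.45 / 2622.62 − 1 = 0.0861.

8.61%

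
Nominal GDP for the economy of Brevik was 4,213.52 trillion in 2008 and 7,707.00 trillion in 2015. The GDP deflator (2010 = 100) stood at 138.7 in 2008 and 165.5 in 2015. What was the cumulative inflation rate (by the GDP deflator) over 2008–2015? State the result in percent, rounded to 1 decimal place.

19.3%

Price-level change = 165.5 / 138.7 − 1 = 0.1932.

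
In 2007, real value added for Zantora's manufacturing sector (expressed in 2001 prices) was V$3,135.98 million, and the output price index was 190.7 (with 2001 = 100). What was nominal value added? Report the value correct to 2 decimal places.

Nominal value added = Real × (output price index/100) = 3135.98 × 1.907 = 5980.31.

V$5,980.31 million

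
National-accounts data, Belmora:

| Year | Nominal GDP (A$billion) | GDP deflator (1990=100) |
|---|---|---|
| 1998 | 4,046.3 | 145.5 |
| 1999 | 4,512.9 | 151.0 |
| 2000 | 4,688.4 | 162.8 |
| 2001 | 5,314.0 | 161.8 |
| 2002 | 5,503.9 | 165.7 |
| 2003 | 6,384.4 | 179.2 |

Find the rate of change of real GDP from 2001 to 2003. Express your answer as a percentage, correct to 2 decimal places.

8.48%

Real GDP 2001 = 5314.0/1.618 = 3284.30.
Real GDP 2003 = 6384.4/1.792 = 3562.72.
Change = 3562.72/3284.30 − 1 = 0.0848.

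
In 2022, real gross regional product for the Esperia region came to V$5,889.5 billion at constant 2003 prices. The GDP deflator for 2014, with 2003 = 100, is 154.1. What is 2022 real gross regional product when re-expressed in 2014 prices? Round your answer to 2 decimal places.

Real gross regional product in 2014 prices = Real gross regional product in 2003 prices × (P_2014/P_2003) = 5889.5 × 1.541 = 9075.72.

V$9,075.72 billion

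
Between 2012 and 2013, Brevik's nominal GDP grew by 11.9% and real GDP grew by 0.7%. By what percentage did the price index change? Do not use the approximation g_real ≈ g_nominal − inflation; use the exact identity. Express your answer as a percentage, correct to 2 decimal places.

(1 + g_nom) = (1 + g_real)(1 + π), so π = 1.1190 / 1.0070 − 1 = 0.11122.

11.12%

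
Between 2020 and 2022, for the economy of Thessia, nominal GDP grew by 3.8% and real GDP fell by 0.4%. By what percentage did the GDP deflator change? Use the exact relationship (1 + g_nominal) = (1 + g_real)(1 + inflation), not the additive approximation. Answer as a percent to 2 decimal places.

4.22%

(1 + g_nom) = (1 + g_real)(1 + π), so π = 1.0380 / 0.9960 − 1 = 0.04217.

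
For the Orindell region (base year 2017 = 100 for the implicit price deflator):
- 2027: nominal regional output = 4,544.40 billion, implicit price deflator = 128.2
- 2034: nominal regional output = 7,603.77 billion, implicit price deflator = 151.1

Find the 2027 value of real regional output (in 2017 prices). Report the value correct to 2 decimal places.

Real regional output = Nominal / (implicit price deflator/100) = 4544.40 / 1.282 = 3544.77.

3,544.77 billion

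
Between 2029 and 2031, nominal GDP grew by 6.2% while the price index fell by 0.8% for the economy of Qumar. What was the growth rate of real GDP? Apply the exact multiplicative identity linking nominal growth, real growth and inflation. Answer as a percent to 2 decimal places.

7.06%

(1 + g_nom) = (1 + g_real)(1 + π), so g_real = 1.0620 / 0.9920 − 1 = 0.07056.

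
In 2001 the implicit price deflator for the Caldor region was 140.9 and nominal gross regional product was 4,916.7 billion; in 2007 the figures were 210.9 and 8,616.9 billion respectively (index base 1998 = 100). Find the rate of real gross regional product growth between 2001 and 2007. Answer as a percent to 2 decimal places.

Real gross regional product 2001 = 4916.7 / 1.409 = 3489.50.
Real gross regional product 2007 = 8616.9 / 2.109 = 4085.78.
Real growth = 4085.78 / 3489.50 − 1 = 0.1709.

17.09%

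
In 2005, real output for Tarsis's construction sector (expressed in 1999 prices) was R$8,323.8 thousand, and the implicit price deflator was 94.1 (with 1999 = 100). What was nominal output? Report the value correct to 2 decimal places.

R$7,832.70 thousand

Nominal output = Real × (implicit price deflator/100) = 8323.8 × 0.941 = 7832.70.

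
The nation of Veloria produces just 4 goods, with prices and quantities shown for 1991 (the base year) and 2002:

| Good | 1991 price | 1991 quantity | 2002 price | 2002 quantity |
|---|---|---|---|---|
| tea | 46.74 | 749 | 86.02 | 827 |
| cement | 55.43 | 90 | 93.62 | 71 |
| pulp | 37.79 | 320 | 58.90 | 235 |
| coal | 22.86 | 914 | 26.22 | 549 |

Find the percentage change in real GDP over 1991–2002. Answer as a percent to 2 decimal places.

-12.28%

Real GDP 1991 = Nominal GDP 1991 = 46.74·749 + 55.43·90 + 37.79·320 + 22.86·914 = 72983.80.
Real GDP 2002 (at 1991 prices) = 46.74·827 + 55.43·71 + 37.79·235 + 22.86·549 = 64020.30.
Real growth = 64020.30/72983.80 − 1 = -0.1228.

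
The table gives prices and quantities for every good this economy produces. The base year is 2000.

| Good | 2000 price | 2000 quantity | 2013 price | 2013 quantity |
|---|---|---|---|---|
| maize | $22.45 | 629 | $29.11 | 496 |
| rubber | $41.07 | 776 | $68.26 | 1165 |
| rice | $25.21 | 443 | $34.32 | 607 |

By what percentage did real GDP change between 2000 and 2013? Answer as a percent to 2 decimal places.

29.96%

Real GDP 2000 = Nominal GDP 2000 = 22.45·629 + 41.07·776 + 25.21·443 = 57159.40.
Real GDP 2013 (at 2000 prices) = 22.45·496 + 41.07·1165 + 25.21·607 = 74284.22.
Real growth = 74284.22/57159.40 − 1 = 0.2996.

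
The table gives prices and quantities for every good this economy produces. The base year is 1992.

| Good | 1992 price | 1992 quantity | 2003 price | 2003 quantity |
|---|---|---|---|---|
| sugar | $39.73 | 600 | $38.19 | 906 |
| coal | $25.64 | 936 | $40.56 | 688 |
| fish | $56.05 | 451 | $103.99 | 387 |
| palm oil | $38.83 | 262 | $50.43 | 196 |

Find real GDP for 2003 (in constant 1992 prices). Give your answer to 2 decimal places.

Real GDP 2003 = Σ (p_1992 × q_2003) = 39.73·906 + 25.64·688 + 56.05·387 + 38.83·196 = 82937.73.

$82937.73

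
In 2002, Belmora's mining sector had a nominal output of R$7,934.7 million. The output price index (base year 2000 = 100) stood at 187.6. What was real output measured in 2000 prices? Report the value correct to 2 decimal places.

Real output = Nominal / (output price index/100) = 7934.7 / 1.876 = 4229.58.

R$4,229.58 million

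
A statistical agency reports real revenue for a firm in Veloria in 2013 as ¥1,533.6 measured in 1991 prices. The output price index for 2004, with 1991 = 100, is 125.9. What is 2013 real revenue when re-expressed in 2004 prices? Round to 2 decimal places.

¥1,930.80

Real revenue in 2004 prices = Real revenue in 1991 prices × (P_2004/P_1991) = 1533.6 × 1.259 = 1930.80.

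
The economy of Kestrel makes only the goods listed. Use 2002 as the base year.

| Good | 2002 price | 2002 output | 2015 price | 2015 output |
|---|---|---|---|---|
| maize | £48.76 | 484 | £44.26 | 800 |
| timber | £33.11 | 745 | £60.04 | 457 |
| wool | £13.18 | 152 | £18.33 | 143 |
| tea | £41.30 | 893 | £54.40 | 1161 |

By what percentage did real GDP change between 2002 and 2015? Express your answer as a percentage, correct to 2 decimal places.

19.30%

Real GDP 2002 = Nominal GDP 2002 = 48.76·484 + 33.11·745 + 13.18·152 + 41.30·893 = 87151.05.
Real GDP 2015 (at 2002 prices) = 48.76·800 + 33.11·457 + 13.18·143 + 41.30·1161 = 103973.31.
Real growth = 103973.31/87151.05 − 1 = 0.1930.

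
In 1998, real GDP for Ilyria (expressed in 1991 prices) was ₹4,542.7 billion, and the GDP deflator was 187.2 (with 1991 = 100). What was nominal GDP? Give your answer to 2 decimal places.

Nominal GDP = Real × (GDP deflator/100) = 4542.7 × 1.872 = 8503.93.

₹8,503.93 billion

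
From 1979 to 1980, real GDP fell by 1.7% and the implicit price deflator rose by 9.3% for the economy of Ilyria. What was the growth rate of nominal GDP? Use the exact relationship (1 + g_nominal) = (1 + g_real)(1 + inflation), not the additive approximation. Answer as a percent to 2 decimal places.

7.44%

(1 + g_nom) = (1 + g_real)(1 + π) = 0.9830 × 1.0930 = 1.07442.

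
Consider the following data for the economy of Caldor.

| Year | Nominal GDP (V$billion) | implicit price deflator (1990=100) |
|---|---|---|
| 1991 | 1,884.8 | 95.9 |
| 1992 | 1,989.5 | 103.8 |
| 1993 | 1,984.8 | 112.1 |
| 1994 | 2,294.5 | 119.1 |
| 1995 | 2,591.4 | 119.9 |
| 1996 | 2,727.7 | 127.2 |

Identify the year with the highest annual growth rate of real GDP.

1995

1992: real = 1989.5/1.038 = 1916.67; growth vs 1991 (1965.38) = -2.48%.
1993: real = 1984.8/1.121 = 1770.56; growth vs 1992 (1916.67) = -7.62%.
1994: real = 2294.5/1.191 = 1926.53; growth vs 1993 (1770.56) = 8.81%.
1995: real = 2591.4/1.199 = 2161.30; growth vs 1994 (1926.53) = 12.19%.
1996: real = 2727.7/1.272 = 2144.42; growth vs 1995 (2161.30) = -0.78%.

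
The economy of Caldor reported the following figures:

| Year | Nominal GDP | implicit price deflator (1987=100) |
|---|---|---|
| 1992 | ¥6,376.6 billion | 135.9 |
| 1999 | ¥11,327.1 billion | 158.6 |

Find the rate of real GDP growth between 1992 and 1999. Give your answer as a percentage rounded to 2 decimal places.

Deflate each year: 1992 → 6376.6/1.359 = 4692.13; 1999 → 11327.1/1.586 = 7141.93.
So real GDP changed by 7141.93/4692.13 − 1 = 0.5221, i.e. 52.21%.

52.21%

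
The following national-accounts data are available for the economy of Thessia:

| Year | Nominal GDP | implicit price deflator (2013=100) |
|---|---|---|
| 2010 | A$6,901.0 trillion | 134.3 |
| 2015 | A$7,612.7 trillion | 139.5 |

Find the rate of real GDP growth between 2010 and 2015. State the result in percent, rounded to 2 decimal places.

Real GDP 2010 = 6901.0 / 1.343 = 5138.50.
Real GDP 2015 = 7612.7 / 1.395 = 5457.13.
Real growth = 5457.13 / 5138.50 − 1 = 0.0620.

6.20%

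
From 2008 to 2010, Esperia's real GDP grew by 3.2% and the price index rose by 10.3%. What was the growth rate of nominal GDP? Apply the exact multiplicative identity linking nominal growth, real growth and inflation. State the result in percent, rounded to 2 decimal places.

13.83%

(1 + g_nom) = (1 + g_real)(1 + π) = 1.0320 × 1.1030 = 1.13830.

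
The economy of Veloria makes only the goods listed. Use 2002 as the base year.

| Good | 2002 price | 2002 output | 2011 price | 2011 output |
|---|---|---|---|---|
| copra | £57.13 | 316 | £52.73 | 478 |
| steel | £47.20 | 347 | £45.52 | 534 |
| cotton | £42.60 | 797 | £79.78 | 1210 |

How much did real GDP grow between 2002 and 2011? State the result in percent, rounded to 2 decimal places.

52.17%

Real GDP 2002 = Nominal GDP 2002 = 57.13·316 + 47.20·347 + 42.60·797 = 68383.68.
Real GDP 2011 (at 2002 prices) = 57.13·478 + 47.20·534 + 42.60·1210 = 104058.94.
Real growth = 104058.94/68383.68 − 1 = 0.5217.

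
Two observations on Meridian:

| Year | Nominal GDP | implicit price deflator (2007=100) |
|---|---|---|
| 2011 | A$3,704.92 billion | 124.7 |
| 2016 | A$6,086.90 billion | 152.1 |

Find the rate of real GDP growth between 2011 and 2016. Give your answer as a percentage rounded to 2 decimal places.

34.70%

Deflate each year: 2011 → 3704.92/1.247 = 2971.07; 2016 → 6086.90/1.521 = 4001.91.
So real GDP changed by 4001.91/2971.07 − 1 = 0.3470, i.e. 34.70%.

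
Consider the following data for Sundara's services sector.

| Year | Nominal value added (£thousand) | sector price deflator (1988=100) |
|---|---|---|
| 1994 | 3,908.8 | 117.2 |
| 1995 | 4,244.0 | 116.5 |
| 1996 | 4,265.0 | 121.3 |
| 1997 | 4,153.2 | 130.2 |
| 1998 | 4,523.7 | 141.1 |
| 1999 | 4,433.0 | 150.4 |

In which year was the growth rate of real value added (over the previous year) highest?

1995

1995: real = 4244.0/1.165 = 3642.92; growth vs 1994 (3335.15) = 9.23%.
1996: real = 4265.0/1.213 = 3516.08; growth vs 1995 (3642.92) = -3.48%.
1997: real = 4153.2/1.302 = 3189.86; growth vs 1996 (3516.08) = -9.28%.
1998: real = 4523.7/1.411 = 3206.02; growth vs 1997 (3189.86) = 0.51%.
1999: real = 4433.0/1.504 = 2947.47; growth vs 1998 (3206.02) = -8.06%.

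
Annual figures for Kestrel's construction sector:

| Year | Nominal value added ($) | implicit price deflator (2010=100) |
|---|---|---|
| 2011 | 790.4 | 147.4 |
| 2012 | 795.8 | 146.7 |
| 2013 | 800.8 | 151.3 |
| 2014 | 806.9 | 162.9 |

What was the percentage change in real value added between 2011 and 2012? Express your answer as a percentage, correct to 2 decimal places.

Real value added 2011 = 790.4/1.474 = 536.23.
Real value added 2012 = 795.8/1.467 = 542.47.
Change = 542.47/536.23 − 1 = 0.0116.

1.16%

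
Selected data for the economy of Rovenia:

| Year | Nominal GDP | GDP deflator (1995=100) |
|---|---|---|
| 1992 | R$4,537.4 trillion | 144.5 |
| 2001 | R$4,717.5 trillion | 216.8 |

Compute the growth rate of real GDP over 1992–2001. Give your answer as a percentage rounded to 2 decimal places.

-30.70%

Deflate each year: 1992 → 4537.4/1.445 = 3140.07; 2001 → 4717.5/2.168 = 2175.97.
So real GDP changed by 2175.97/3140.07 − 1 = -0.3070, i.e. -30.70%.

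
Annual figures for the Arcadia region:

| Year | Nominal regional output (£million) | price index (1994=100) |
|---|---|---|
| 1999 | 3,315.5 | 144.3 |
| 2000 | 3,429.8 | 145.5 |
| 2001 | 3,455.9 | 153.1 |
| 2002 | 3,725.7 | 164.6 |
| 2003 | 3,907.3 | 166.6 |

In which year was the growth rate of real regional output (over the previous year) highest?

2000: real = 3429.8/1.455 = 2357.25; growth vs 1999 (2297.64) = 2.59%.
2001: real = 3455.9/1.531 = 2257.28; growth vs 2000 (2357.25) = -4.24%.
2002: real = 3725.7/1.646 = 2263.49; growth vs 2001 (2257.28) = 0.28%.
2003: real = 3907.3/1.666 = 2345.32; growth vs 2002 (2263.49) = 3.62%.

2003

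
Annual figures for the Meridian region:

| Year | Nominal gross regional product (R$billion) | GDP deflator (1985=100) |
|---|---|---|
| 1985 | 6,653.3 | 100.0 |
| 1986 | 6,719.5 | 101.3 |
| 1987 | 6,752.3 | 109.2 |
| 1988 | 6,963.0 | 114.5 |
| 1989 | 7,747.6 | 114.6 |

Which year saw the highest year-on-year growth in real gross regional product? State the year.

1986: real = 6719.5/1.013 = 6633.27; growth vs 1985 (6653.30) = -0.30%.
1987: real = 6752.3/1.092 = 6183.42; growth vs 1986 (6633.27) = -6.78%.
1988: real = 6963.0/1.145 = 6081.22; growth vs 1987 (6183.42) = -1.65%.
1989: real = 7747.6/1.146 = 6760.56; growth vs 1988 (6081.22) = 11.17%.

1989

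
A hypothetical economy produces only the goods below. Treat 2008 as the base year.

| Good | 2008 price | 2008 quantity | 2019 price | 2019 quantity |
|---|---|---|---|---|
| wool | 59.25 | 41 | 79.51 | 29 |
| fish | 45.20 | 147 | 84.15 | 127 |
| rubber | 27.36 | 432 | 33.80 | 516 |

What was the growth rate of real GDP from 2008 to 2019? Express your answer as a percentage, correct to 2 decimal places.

Real GDP 2008 = Nominal GDP 2008 = 59.25·41 + 45.20·147 + 27.36·432 = 20893.17.
Real GDP 2019 (at 2008 prices) = 59.25·29 + 45.20·127 + 27.36·516 = 21576.41.
Real growth = 21576.41/20893.17 − 1 = 0.0327.

3.27%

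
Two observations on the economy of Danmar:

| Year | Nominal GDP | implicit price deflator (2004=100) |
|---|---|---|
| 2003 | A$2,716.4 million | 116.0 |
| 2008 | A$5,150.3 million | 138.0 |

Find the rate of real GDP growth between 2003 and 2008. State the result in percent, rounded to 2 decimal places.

59.37%

Real GDP 2003 = 2716.4 / 1.160 = 2341.72.
Real GDP 2008 = 5150.3 / 1.380 = 3732.10.
Real growth = 3732.10 / 2341.72 − 1 = 0.5937.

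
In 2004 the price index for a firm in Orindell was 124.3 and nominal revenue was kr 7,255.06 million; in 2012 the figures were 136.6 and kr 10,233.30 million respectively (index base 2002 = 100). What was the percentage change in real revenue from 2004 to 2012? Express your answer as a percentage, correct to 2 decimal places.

28.35%

Real revenue 2004 = 7255.06 / 1.243 = 5836.73.
Real revenue 2012 = 10233.30 / 1.366 = 7491.43.
Real growth = 7491.43 / 5836.73 − 1 = 0.2835.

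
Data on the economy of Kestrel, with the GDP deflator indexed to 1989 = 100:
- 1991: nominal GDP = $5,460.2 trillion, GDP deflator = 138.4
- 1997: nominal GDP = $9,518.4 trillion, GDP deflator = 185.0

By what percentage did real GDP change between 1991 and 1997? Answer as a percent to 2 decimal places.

Deflate each year: 1991 → 5460.2/1.384 = 3945.23; 1997 → 9518.4/1.850 = 5145.08.
So real GDP changed by 5145.08/3945.23 − 1 = 0.3041, i.e. 30.41%.

30.41%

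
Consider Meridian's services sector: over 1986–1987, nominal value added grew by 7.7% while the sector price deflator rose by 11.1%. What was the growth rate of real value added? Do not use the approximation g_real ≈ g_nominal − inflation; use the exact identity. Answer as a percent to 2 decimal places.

(1 + g_nom) = (1 + g_real)(1 + π), so g_real = 1.0770 / 1.1110 − 1 = -0.03060.

-3.06%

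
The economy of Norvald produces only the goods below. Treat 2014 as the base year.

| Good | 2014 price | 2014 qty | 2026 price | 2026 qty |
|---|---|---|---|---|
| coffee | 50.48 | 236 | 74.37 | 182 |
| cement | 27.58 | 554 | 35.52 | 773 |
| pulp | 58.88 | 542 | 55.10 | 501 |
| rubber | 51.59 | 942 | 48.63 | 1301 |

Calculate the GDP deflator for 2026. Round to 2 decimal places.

103.73

Nominal GDP 2026 = 74.37·182 + 35.52·773 + 55.10·501 + 48.63·1301 = 131865.03.
Real GDP 2026 (at 2014 prices) = 50.48·182 + 27.58·773 + 58.88·501 + 51.59·1301 = 127124.17.
Deflator = Nominal/Real × 100 = 131865.03/127124.17 × 100 = 103.729.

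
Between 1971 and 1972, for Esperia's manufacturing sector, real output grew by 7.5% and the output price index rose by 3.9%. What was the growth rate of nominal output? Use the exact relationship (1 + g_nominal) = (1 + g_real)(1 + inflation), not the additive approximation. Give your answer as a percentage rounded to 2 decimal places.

(1 + g_nom) = (1 + g_real)(1 + π) = 1.0750 × 1.0390 = 1.11693.

11.69%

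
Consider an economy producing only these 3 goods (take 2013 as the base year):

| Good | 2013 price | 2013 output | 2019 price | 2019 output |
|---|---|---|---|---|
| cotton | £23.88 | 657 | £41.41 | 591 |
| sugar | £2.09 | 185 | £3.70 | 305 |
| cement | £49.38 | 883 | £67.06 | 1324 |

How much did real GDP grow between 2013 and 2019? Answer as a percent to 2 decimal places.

Real GDP 2013 = Nominal GDP 2013 = 23.88·657 + 2.09·185 + 49.38·883 = 59678.35.
Real GDP 2019 (at 2013 prices) = 23.88·591 + 2.09·305 + 49.38·1324 = 80129.65.
Real growth = 80129.65/59678.35 − 1 = 0.3427.

34.27%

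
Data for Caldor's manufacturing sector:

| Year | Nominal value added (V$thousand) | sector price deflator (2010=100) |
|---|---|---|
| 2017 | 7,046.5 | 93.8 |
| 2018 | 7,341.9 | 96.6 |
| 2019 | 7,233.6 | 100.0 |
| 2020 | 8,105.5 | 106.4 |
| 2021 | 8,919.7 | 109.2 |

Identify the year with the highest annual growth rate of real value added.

2018: real = 7341.9/0.966 = 7600.31; growth vs 2017 (7512.26) = 1.17%.
2019: real = 7233.6/1.000 = 7233.60; growth vs 2018 (7600.31) = -4.82%.
2020: real = 8105.5/1.064 = 7617.95; growth vs 2019 (7233.60) = 5.31%.
2021: real = 8919.7/1.092 = 8168.22; growth vs 2020 (7617.95) = 7.22%.

2021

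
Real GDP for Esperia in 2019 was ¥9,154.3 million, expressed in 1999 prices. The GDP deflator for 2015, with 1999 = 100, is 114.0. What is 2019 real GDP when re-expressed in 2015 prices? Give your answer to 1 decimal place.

Real GDP in 2015 prices = Real GDP in 1999 prices × (P_2015/P_1999) = 9154.3 × 1.140 = 10435.90.

¥10,435.9 million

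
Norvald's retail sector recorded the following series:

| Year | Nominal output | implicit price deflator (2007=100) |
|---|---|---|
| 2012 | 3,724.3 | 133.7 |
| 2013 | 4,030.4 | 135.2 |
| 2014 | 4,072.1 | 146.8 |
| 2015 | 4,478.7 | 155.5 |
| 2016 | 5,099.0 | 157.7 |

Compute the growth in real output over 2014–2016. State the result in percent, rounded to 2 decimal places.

Real output 2014 = 4072.1/1.468 = 2773.91.
Real output 2016 = 5099.0/1.577 = 3233.35.
Change = 3233.35/2773.91 − 1 = 0.1656.

16.56%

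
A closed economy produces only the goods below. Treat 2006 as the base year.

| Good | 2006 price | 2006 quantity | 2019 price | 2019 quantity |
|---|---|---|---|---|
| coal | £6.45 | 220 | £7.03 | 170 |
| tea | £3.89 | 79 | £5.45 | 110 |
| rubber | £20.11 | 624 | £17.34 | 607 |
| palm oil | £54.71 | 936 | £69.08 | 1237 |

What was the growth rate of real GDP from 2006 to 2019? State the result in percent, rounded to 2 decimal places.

Real GDP 2006 = Nominal GDP 2006 = 6.45·220 + 3.89·79 + 20.11·624 + 54.71·936 = 65483.51.
Real GDP 2019 (at 2006 prices) = 6.45·170 + 3.89·110 + 20.11·607 + 54.71·1237 = 81407.44.
Real growth = 81407.44/65483.51 − 1 = 0.2432.

24.32%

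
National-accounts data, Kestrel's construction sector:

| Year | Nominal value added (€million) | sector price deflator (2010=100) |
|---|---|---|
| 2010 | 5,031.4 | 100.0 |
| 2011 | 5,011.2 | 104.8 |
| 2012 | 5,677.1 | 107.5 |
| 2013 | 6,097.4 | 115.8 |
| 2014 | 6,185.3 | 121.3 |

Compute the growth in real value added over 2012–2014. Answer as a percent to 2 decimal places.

Real value added 2012 = 5677.1/1.075 = 5281.02.
Real value added 2014 = 6185.3/1.213 = 5099.18.
Change = 5099.18/5281.02 − 1 = -0.0344.

-3.44%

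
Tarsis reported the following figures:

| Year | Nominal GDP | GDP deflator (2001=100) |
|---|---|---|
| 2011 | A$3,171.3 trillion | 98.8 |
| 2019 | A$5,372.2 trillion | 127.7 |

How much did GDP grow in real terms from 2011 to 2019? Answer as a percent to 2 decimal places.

Real GDP 2011 = 3171.3 / 0.988 = 3209.82.
Real GDP 2019 = 5372.2 / 1.277 = 4206.89.
Real growth = 4206.89 / 3209.82 − 1 = 0.3106.

31.06%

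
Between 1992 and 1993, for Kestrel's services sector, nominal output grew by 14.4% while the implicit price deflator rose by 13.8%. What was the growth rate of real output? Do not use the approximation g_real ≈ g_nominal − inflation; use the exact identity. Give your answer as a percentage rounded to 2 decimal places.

0.53%

(1 + g_nom) = (1 + g_real)(1 + π), so g_real = 1.1440 / 1.1380 − 1 = 0.00527.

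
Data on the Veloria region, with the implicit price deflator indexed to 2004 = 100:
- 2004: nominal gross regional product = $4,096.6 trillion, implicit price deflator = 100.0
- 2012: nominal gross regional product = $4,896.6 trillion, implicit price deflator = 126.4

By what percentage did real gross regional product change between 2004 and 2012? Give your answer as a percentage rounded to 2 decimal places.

Deflate each year: 2004 → 4096.6/1.000 = 4096.60; 2012 → 4896.6/1.264 = 3873.89.
So real gross regional product changed by 3873.89/4096.60 − 1 = -0.0544, i.e. -5.44%.

-5.44%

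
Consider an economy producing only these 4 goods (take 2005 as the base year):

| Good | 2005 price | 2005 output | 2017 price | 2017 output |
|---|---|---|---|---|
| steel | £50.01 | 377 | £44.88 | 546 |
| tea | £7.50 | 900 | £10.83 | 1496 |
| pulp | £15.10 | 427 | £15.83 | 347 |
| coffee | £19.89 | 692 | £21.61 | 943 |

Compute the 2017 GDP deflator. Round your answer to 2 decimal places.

Nominal GDP 2017 = 44.88·546 + 10.83·1496 + 15.83·347 + 21.61·943 = 66577.40.
Real GDP 2017 (at 2005 prices) = 50.01·546 + 7.50·1496 + 15.10·347 + 19.89·943 = 62521.43.
Deflator = Nominal/Real × 100 = 66577.40/62521.43 × 100 = 106.487.

106.49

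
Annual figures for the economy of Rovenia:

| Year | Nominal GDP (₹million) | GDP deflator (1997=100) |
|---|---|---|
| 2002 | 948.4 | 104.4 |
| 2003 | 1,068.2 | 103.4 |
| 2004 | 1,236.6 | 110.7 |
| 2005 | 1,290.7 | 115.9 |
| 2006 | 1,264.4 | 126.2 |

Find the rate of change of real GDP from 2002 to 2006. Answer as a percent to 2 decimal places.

Real GDP 2002 = 948.4/1.044 = 908.43.
Real GDP 2006 = 1264.4/1.262 = 1001.90.
Change = 1001.90/908.43 − 1 = 0.1029.

10.29%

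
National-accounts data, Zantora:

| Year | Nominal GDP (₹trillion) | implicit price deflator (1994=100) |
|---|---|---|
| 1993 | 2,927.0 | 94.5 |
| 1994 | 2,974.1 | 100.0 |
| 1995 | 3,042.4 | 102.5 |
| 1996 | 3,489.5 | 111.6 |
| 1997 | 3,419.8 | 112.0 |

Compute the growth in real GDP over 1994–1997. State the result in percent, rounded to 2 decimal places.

Real GDP 1994 = 2974.1/1.000 = 2974.10.
Real GDP 1997 = 3419.8/1.120 = 3053.39.
Change = 3053.39/2974.10 − 1 = 0.0267.

2.67%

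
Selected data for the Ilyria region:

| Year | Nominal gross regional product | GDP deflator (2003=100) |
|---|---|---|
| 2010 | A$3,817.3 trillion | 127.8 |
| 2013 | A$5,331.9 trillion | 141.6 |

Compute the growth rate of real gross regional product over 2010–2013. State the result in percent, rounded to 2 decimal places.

Deflate each year: 2010 → 3817.3/1.278 = 2986.93; 2013 → 5331.9/1.416 = 3765.47.
So real gross regional product changed by 3765.47/2986.93 − 1 = 0.2606, i.e. 26.06%.

26.06%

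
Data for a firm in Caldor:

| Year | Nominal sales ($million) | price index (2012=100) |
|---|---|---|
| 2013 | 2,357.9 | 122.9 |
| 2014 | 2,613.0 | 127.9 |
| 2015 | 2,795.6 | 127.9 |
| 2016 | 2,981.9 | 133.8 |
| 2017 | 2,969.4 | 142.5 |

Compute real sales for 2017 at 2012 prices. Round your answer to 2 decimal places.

Real sales 2017 = 2969.4 / 1.425 = 2083.79.

$2,083.79 million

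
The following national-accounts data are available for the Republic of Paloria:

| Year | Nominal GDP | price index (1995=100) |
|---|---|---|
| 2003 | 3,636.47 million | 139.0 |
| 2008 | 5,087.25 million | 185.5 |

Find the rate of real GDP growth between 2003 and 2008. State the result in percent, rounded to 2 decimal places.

4.83%

Deflate each year: 2003 → 3636.47/1.390 = 2616.17; 2008 → 5087.25/1.855 = 2742.45.
So real GDP changed by 2742.45/2616.17 − 1 = 0.0483, i.e. 4.83%.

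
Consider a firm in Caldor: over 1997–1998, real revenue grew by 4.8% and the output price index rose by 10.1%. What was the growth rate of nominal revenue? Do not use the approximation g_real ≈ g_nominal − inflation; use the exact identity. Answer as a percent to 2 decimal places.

15.38%

(1 + g_nom) = (1 + g_real)(1 + π) = 1.0480 × 1.1010 = 1.15385.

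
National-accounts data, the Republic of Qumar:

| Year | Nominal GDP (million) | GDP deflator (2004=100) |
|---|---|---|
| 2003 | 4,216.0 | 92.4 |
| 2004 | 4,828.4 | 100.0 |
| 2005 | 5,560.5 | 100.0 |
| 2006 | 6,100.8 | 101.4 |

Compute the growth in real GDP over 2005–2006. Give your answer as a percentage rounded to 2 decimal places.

8.20%

Real GDP 2005 = 5560.5/1.000 = 5560.50.
Real GDP 2006 = 6100.8/1.014 = 6016.57.
Change = 6016.57/5560.50 − 1 = 0.0820.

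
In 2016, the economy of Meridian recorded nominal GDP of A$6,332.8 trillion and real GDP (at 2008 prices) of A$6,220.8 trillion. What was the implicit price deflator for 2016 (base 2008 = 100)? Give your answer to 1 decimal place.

101.8

implicit price deflator = (Nominal / Real) × 100 = 6332.8 / 6220.8 × 100 = 101.80.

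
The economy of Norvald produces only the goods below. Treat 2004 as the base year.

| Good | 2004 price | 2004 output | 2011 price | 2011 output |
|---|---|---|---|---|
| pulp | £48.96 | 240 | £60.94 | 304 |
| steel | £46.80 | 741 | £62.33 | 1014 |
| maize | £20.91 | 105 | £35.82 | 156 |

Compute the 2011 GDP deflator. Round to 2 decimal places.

Nominal GDP 2011 = 60.94·304 + 62.33·1014 + 35.82·156 = 87316.30.
Real GDP 2011 (at 2004 prices) = 48.96·304 + 46.80·1014 + 20.91·156 = 65601.00.
Deflator = Nominal/Real × 100 = 87316.30/65601.00 × 100 = 133.102.

133.10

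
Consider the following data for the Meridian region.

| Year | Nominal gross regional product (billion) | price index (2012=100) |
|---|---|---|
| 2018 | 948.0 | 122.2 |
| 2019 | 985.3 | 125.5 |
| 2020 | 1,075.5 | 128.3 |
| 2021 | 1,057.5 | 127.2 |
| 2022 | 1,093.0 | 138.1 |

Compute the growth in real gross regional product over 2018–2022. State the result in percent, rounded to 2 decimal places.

Real gross regional product 2018 = 948.0/1.222 = 775.78.
Real gross regional product 2022 = 1093.0/1.381 = 791.46.
Change = 791.46/775.78 − 1 = 0.0202.

2.02%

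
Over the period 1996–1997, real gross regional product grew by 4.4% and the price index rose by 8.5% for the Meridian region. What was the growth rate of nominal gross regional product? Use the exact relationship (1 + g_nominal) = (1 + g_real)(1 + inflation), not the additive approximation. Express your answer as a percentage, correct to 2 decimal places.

13.27%

(1 + g_nom) = (1 + g_real)(1 + π) = 1.0440 × 1.0850 = 1.13274.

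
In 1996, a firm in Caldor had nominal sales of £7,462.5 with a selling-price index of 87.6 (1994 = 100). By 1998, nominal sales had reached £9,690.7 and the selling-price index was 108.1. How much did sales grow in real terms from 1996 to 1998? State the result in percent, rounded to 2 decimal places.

Real sales 1996 = 7462.5 / 0.876 = 8518.84.
Real sales 1998 = 9690.7 / 1.081 = 8964.57.
Real growth = 8964.57 / 8518.84 − 1 = 0.0523.

5.23%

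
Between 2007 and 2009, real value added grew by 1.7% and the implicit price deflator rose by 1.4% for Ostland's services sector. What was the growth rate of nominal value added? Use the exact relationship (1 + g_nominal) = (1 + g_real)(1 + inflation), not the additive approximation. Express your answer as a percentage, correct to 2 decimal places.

3.12%

(1 + g_nom) = (1 + g_real)(1 + π) = 1.0170 × 1.0140 = 1.03124.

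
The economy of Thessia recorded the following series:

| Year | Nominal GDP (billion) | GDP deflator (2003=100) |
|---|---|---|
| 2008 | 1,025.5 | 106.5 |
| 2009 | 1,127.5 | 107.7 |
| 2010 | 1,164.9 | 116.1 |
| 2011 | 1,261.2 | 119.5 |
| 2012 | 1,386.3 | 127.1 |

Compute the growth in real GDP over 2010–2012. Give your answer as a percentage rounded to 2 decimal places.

Real GDP 2010 = 1164.9/1.161 = 1003.36.
Real GDP 2012 = 1386.3/1.271 = 1090.72.
Change = 1090.72/1003.36 − 1 = 0.0871.

8.71%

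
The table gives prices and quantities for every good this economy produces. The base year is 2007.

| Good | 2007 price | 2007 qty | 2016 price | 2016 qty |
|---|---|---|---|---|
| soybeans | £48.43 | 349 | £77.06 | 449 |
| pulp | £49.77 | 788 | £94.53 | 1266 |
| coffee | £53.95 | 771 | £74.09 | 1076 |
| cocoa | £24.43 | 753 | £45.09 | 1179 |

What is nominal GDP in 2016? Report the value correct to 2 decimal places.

£287156.87

Nominal GDP 2016 = Σ (p_2016 × q_2016) = 77.06·449 + 94.53·1266 + 74.09·1076 + 45.09·1179 = 287156.87.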